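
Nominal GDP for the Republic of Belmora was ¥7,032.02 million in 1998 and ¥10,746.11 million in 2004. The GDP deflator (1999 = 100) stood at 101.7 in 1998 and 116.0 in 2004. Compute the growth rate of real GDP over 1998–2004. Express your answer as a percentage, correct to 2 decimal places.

Deflate each year: 1998 → 7032.02/1.017 = 6914.47; 2004 → 10746.11/1.160 = 9263.89.
So real GDP changed by 9263.89/6914.47 − 1 = 0.3398, i.e. 33.98%.

33.98%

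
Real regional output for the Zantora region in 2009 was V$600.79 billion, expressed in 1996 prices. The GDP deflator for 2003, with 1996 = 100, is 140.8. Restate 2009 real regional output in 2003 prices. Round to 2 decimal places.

V$845.91 billion

Real regional output in 2003 prices = Real regional output in 1996 prices × (P_2003/P_1996) = 600.79 × 1.408 = 845.91.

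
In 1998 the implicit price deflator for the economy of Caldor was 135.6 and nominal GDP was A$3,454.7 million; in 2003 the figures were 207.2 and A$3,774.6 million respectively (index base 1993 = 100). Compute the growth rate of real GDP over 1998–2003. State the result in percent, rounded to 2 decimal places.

-28.50%

Deflate each year: 1998 → 3454.7/1.356 = 2547.71; 2003 → 3774.6/2.072 = 1821.72.
So real GDP changed by 1821.72/2547.71 − 1 = -0.2850, i.e. -28.50%.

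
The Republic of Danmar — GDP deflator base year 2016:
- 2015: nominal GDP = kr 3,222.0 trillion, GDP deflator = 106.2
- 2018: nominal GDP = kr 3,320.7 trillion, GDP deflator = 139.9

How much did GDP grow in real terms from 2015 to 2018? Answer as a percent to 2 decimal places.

-21.76%

Deflate each year: 2015 → 3222.0/1.062 = 3033.90; 2018 → 3320.7/1.399 = 2373.62.
So real GDP changed by 2373.62/3033.90 − 1 = -0.2176, i.e. -21.76%.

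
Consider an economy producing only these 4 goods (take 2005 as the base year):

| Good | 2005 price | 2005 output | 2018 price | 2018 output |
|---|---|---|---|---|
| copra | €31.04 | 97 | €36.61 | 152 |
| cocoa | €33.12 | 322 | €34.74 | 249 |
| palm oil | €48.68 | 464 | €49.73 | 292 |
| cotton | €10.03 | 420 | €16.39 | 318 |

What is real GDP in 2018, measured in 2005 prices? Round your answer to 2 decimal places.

Real GDP 2018 = Σ (p_2005 × q_2018) = 31.04·152 + 33.12·249 + 48.68·292 + 10.03·318 = 30369.06.

€30369.06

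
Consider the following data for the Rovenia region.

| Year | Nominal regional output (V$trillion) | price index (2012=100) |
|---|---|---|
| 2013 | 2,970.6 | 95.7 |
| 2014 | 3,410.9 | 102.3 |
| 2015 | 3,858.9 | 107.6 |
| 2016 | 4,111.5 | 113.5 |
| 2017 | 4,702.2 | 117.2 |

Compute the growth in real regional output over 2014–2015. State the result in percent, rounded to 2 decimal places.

7.56%

Real regional output 2014 = 3410.9/1.023 = 3334.21.
Real regional output 2015 = 3858.9/1.076 = 3586.34.
Change = 3586.34/3334.21 − 1 = 0.0756.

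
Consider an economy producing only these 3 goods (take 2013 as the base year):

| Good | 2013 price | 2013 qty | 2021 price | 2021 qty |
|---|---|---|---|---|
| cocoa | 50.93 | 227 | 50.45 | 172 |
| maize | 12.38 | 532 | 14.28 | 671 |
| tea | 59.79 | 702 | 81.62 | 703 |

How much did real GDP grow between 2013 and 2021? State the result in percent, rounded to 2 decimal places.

Real GDP 2013 = Nominal GDP 2013 = 50.93·227 + 12.38·532 + 59.79·702 = 60119.85.
Real GDP 2021 (at 2013 prices) = 50.93·172 + 12.38·671 + 59.79·703 = 59099.31.
Real growth = 59099.31/60119.85 − 1 = -0.0170.

-1.70%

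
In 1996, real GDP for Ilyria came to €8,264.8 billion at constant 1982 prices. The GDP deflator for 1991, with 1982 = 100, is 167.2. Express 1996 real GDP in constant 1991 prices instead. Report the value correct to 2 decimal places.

€13,818.75 billion

Real GDP in 1991 prices = Real GDP in 1982 prices × (P_1991/P_1982) = 8264.8 × 1.672 = 13818.75.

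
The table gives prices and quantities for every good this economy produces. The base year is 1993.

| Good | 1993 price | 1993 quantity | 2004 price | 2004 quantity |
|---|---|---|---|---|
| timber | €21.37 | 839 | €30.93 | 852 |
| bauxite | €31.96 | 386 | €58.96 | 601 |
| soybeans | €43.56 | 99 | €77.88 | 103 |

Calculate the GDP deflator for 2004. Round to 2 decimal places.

166.60

Nominal GDP 2004 = 30.93·852 + 58.96·601 + 77.88·103 = 69808.96.
Real GDP 2004 (at 1993 prices) = 21.37·852 + 31.96·601 + 43.56·103 = 41901.88.
Deflator = Nominal/Real × 100 = 69808.96/41901.88 × 100 = 166.601.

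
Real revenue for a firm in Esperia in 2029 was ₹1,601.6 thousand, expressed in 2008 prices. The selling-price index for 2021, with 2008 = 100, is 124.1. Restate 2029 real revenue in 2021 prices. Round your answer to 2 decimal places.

₹1,987.59 thousand

Real revenue in 2021 prices = Real revenue in 2008 prices × (P_2021/P_2008) = 1601.6 × 1.241 = 1987.59.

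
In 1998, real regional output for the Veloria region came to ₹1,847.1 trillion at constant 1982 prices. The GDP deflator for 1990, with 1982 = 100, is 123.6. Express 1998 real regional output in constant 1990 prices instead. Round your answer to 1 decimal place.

Real regional output in 1990 prices = Real regional output in 1982 prices × (P_1990/P_1982) = 1847.1 × 1.236 = 2283.02.

₹2,283.0 trillion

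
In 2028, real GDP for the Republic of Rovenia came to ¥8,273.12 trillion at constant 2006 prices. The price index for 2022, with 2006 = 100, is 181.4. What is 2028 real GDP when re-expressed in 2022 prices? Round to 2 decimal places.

Real GDP in 2022 prices = Real GDP in 2006 prices × (P_2022/P_2006) = 8273.12 × 1.814 = 15007.44.

¥15,007.44 trillion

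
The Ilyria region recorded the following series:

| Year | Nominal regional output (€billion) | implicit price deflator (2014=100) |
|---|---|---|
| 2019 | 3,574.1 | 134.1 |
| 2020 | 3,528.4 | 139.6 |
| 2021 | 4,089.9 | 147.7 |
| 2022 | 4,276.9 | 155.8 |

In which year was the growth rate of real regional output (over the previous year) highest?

2020: real = 3528.4/1.396 = 2527.51; growth vs 2019 (2665.25) = -5.17%.
2021: real = 4089.9/1.477 = 2769.06; growth vs 2020 (2527.51) = 9.56%.
2022: real = 4276.9/1.558 = 2745.12; growth vs 2021 (2769.06) = -0.86%.

2021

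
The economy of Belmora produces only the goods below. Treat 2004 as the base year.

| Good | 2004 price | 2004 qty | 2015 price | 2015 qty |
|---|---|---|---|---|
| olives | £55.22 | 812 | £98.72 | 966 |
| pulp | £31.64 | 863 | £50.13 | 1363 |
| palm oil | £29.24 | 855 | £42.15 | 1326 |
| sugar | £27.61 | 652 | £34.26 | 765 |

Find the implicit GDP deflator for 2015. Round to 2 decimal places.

Nominal GDP 2015 = 98.72·966 + 50.13·1363 + 42.15·1326 + 34.26·765 = 245790.51.
Real GDP 2015 (at 2004 prices) = 55.22·966 + 31.64·1363 + 29.24·1326 + 27.61·765 = 156361.73.
Deflator = Nominal/Real × 100 = 245790.51/156361.73 × 100 = 157.194.

157.19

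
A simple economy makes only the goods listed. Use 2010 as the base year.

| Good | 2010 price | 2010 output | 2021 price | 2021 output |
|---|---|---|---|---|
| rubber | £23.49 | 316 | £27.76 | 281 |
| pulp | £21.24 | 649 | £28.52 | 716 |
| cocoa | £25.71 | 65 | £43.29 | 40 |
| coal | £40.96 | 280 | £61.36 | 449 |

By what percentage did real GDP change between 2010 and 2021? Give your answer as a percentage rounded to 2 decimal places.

Real GDP 2010 = Nominal GDP 2010 = 23.49·316 + 21.24·649 + 25.71·65 + 40.96·280 = 34347.55.
Real GDP 2021 (at 2010 prices) = 23.49·281 + 21.24·716 + 25.71·40 + 40.96·449 = 41227.97.
Real growth = 41227.97/34347.55 − 1 = 0.2003.

20.03%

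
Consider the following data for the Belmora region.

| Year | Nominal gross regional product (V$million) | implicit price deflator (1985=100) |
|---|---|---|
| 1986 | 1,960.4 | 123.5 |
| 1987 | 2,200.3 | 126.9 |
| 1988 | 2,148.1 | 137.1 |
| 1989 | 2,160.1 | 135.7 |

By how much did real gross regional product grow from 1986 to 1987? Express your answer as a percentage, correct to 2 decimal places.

Real gross regional product 1986 = 1960.4/1.235 = 1587.37.
Real gross regional product 1987 = 2200.3/1.269 = 1733.88.
Change = 1733.88/1587.37 − 1 = 0.0923.

9.23%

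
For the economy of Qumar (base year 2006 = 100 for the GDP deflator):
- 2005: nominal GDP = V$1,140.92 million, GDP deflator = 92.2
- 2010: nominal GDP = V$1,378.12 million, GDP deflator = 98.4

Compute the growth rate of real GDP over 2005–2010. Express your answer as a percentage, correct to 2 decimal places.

Real GDP 2005 = 1140.92 / 0.922 = 1237.44.
Real GDP 2010 = 1378.12 / 0.984 = 1400.53.
Real growth = 1400.53 / 1237.44 − 1 = 0.1318.

13.18%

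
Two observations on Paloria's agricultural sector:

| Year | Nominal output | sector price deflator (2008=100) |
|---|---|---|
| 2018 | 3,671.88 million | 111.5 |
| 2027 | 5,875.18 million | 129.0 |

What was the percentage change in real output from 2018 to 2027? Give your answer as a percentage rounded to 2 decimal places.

Real output 2018 = 3671.88 / 1.115 = 3293.17.
Real output 2027 = 5875.18 / 1.290 = 4554.40.
Real growth = 4554.40 / 3293.17 − 1 = 0.3830.

38.30%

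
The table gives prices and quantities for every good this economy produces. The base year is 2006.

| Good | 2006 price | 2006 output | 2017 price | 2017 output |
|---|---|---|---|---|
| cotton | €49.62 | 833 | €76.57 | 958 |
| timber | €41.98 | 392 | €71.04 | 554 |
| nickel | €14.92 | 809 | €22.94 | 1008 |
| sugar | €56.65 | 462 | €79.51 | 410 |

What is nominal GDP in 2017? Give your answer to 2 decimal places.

Nominal GDP 2017 = Σ (p_2017 × q_2017) = 76.57·958 + 71.04·554 + 22.94·1008 + 79.51·410 = 168432.84.

€168432.84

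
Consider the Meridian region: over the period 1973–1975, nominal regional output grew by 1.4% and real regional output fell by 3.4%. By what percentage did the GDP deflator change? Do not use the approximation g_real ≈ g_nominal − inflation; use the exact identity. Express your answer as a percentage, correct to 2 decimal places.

4.97%

(1 + g_nom) = (1 + g_real)(1 + π), so π = 1.0140 / 0.9660 − 1 = 0.04969.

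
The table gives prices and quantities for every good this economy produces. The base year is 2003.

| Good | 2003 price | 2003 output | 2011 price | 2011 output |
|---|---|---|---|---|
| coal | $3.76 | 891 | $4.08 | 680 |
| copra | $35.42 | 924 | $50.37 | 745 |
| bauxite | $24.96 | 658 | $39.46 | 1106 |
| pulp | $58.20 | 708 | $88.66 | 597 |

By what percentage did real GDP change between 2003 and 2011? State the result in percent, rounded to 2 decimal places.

Real GDP 2003 = Nominal GDP 2003 = 3.76·891 + 35.42·924 + 24.96·658 + 58.20·708 = 93707.52.
Real GDP 2011 (at 2003 prices) = 3.76·680 + 35.42·745 + 24.96·1106 + 58.20·597 = 91295.86.
Real growth = 91295.86/93707.52 − 1 = -0.0257.

-2.57%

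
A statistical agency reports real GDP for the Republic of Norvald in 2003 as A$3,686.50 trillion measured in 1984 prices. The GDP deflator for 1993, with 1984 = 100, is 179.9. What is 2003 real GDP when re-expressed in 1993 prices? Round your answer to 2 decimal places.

Real GDP in 1993 prices = Real GDP in 1984 prices × (P_1993/P_1984) = 3686.50 × 1.799 = 6632.01.

A$6,632.01 trillion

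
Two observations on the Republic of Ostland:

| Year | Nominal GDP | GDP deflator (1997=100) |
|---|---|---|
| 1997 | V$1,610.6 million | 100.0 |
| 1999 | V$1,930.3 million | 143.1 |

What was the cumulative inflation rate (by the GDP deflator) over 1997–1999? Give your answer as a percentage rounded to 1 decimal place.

43.1%

Price-level change = 143.1 / 100.0 − 1 = 0.4310.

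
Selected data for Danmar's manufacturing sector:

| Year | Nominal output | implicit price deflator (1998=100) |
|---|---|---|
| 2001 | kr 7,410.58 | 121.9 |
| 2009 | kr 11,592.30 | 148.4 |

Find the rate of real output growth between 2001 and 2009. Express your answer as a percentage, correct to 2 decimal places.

Real output 2001 = 7410.58 / 1.219 = 6079.23.
Real output 2009 = 11592.30 / 1.484 = 7811.52.
Real growth = 7811.52 / 6079.23 − 1 = 0.2850.

28.50%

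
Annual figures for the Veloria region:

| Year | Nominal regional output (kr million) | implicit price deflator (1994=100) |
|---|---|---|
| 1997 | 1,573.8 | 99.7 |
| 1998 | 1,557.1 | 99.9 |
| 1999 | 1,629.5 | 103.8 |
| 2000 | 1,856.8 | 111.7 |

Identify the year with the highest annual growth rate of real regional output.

2000

1998: real = 1557.1/0.999 = 1558.66; growth vs 1997 (1578.54) = -1.26%.
1999: real = 1629.5/1.038 = 1569.85; growth vs 1998 (1558.66) = 0.72%.
2000: real = 1856.8/1.117 = 1662.31; growth vs 1999 (1569.85) = 5.89%.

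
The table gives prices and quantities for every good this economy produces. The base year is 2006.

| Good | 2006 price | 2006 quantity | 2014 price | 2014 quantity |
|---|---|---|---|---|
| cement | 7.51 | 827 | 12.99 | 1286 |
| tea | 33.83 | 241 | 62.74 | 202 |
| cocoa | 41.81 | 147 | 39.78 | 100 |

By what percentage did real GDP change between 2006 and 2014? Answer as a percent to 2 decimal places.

Real GDP 2006 = Nominal GDP 2006 = 7.51·827 + 33.83·241 + 41.81·147 = 20509.87.
Real GDP 2014 (at 2006 prices) = 7.51·1286 + 33.83·202 + 41.81·100 = 20672.52.
Real growth = 20672.52/20509.87 − 1 = 0.0079.

0.79%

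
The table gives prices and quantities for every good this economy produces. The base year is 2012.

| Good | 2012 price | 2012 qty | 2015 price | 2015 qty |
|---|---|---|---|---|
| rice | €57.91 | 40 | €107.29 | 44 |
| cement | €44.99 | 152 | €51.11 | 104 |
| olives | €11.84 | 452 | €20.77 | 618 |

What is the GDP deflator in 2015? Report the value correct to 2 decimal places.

Nominal GDP 2015 = 107.29·44 + 51.11·104 + 20.77·618 = 22872.06.
Real GDP 2015 (at 2012 prices) = 57.91·44 + 44.99·104 + 11.84·618 = 14544.12.
Deflator = Nominal/Real × 100 = 22872.06/14544.12 × 100 = 157.260.

157.26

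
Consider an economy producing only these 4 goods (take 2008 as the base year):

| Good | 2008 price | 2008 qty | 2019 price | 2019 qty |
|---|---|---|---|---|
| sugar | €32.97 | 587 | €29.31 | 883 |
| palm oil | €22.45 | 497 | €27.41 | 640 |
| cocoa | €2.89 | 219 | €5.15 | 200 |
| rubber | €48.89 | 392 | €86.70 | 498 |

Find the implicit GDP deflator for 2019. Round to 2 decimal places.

128.10

Nominal GDP 2019 = 29.31·883 + 27.41·640 + 5.15·200 + 86.70·498 = 87629.73.
Real GDP 2019 (at 2008 prices) = 32.97·883 + 22.45·640 + 2.89·200 + 48.89·498 = 68405.73.
Deflator = Nominal/Real × 100 = 87629.73/68405.73 × 100 = 128.103.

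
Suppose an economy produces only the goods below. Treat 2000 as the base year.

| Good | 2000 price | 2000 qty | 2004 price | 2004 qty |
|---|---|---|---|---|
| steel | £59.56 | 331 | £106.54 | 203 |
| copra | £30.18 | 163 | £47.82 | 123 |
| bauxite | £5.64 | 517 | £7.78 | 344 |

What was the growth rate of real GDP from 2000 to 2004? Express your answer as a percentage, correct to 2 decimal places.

-35.60%

Real GDP 2000 = Nominal GDP 2000 = 59.56·331 + 30.18·163 + 5.64·517 = 27549.58.
Real GDP 2004 (at 2000 prices) = 59.56·203 + 30.18·123 + 5.64·344 = 17742.98.
Real growth = 17742.98/27549.58 − 1 = -0.3560.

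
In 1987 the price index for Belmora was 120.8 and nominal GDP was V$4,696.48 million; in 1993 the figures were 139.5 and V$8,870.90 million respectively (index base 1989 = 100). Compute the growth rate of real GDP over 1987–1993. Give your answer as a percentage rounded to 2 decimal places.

63.56%

Real GDP 1987 = 4696.48 / 1.208 = 3887.81.
Real GDP 1993 = 8870.90 / 1.395 = 6359.07.
Real growth = 6359.07 / 3887.81 − 1 = 0.6356.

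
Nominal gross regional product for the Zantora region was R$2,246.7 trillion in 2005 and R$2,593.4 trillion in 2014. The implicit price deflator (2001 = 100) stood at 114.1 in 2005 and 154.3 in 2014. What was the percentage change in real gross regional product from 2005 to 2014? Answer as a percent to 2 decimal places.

-14.64%

Deflate each year: 2005 → 2246.7/1.141 = 1969.06; 2014 → 2593.4/1.543 = 1680.75.
So real gross regional product changed by 1680.75/1969.06 − 1 = -0.1464, i.e. -14.64%.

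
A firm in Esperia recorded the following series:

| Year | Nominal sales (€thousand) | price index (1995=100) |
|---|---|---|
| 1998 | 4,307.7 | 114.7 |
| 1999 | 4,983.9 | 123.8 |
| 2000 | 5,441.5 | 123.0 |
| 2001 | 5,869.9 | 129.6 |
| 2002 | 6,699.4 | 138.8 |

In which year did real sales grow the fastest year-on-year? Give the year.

2000

1999: real = 4983.9/1.238 = 4025.77; growth vs 1998 (3755.62) = 7.19%.
2000: real = 5441.5/1.230 = 4423.98; growth vs 1999 (4025.77) = 9.89%.
2001: real = 5869.9/1.296 = 4529.24; growth vs 2000 (4423.98) = 2.38%.
2002: real = 6699.4/1.388 = 4826.66; growth vs 2001 (4529.24) = 6.57%.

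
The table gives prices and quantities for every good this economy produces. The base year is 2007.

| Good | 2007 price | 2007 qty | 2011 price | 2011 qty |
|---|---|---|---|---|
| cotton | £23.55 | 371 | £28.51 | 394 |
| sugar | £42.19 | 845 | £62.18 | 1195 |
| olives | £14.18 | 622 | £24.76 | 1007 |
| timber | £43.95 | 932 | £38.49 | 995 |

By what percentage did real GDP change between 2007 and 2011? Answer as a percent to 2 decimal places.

Real GDP 2007 = Nominal GDP 2007 = 23.55·371 + 42.19·845 + 14.18·622 + 43.95·932 = 94168.96.
Real GDP 2011 (at 2007 prices) = 23.55·394 + 42.19·1195 + 14.18·1007 + 43.95·995 = 117705.26.
Real growth = 117705.26/94168.96 − 1 = 0.2499.

24.99%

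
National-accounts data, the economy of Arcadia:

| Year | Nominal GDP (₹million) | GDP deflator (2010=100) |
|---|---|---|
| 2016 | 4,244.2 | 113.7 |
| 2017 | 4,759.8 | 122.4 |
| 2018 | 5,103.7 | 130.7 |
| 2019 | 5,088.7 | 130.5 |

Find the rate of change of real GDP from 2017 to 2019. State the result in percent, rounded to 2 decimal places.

0.27%

Real GDP 2017 = 4759.8/1.224 = 3888.73.
Real GDP 2019 = 5088.7/1.305 = 3899.39.
Change = 3899.39/3888.73 − 1 = 0.0027.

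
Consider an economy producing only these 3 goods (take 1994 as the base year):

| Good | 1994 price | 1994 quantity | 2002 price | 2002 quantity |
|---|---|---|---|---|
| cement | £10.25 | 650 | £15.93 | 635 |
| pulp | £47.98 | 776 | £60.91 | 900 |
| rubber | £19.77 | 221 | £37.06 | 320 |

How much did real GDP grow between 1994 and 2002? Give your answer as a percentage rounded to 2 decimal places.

Real GDP 1994 = Nominal GDP 1994 = 10.25·650 + 47.98·776 + 19.77·221 = 48264.15.
Real GDP 2002 (at 1994 prices) = 10.25·635 + 47.98·900 + 19.77·320 = 56017.15.
Real growth = 56017.15/48264.15 − 1 = 0.1606.

16.06%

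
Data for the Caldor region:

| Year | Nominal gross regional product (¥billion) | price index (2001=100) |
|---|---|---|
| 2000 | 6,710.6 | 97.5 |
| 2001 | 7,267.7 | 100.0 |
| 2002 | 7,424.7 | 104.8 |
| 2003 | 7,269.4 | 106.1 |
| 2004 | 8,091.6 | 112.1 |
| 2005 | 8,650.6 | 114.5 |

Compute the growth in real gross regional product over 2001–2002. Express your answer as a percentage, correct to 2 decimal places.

Real gross regional product 2001 = 7267.7/1.000 = 7267.70.
Real gross regional product 2002 = 7424.7/1.048 = 7084.64.
Change = 7084.64/7267.70 − 1 = -0.0252.

-2.52%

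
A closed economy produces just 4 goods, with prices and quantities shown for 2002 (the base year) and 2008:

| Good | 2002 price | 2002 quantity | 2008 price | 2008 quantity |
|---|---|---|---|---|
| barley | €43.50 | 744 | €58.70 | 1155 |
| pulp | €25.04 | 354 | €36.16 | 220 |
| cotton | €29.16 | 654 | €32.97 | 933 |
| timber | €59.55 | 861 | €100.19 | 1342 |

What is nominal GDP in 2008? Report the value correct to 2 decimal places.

€240969.69

Nominal GDP 2008 = Σ (p_2008 × q_2008) = 58.70·1155 + 36.16·220 + 32.97·933 + 100.19·1342 = 240969.69.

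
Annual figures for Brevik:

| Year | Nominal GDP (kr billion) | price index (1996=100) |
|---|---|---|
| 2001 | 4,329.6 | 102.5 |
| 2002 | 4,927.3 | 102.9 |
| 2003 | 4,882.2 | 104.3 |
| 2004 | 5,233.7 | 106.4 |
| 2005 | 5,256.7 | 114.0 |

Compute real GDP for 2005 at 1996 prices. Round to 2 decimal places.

Real GDP 2005 = 5256.7 / 1.140 = 4611.14.

kr 4,611.14 billion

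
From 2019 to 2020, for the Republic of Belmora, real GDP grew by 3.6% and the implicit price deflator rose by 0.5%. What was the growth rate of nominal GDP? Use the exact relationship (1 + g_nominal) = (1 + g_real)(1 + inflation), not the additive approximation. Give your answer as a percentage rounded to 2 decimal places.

4.12%

(1 + g_nom) = (1 + g_real)(1 + π) = 1.0360 × 1.0050 = 1.04118.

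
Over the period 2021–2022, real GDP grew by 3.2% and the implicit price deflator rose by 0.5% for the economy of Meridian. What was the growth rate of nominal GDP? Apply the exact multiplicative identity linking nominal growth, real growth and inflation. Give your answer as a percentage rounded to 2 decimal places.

(1 + g_nom) = (1 + g_real)(1 + π) = 1.0320 × 1.0050 = 1.03716.

3.72%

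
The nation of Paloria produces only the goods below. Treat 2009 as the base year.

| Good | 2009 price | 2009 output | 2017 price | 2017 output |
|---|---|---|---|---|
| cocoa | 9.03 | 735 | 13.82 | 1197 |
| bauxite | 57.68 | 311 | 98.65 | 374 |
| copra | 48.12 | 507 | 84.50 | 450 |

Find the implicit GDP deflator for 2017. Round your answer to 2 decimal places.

Nominal GDP 2017 = 13.82·1197 + 98.65·374 + 84.50·450 = 91462.64.
Real GDP 2017 (at 2009 prices) = 9.03·1197 + 57.68·374 + 48.12·450 = 54035.23.
Deflator = Nominal/Real × 100 = 91462.64/54035.23 × 100 = 169.265.

169.26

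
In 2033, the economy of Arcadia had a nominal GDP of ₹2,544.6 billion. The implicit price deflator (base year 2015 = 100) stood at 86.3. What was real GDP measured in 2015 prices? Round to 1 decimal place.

₹2,948.6 billion

Real GDP = Nominal / (implicit price deflator/100) = 2544.6 / 0.863 = 2948.55.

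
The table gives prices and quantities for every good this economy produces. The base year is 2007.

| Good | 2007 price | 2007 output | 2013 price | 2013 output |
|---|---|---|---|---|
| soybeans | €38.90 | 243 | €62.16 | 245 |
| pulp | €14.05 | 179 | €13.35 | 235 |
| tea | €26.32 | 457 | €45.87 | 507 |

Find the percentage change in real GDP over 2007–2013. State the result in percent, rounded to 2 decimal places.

9.09%

Real GDP 2007 = Nominal GDP 2007 = 38.90·243 + 14.05·179 + 26.32·457 = 23995.89.
Real GDP 2013 (at 2007 prices) = 38.90·245 + 14.05·235 + 26.32·507 = 26176.49.
Real growth = 26176.49/23995.89 − 1 = 0.0909.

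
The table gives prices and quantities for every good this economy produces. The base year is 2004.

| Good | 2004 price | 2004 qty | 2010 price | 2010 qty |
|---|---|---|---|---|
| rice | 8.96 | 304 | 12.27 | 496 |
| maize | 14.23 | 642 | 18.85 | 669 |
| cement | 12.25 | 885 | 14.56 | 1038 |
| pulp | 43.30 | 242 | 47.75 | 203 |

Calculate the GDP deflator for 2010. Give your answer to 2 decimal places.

Nominal GDP 2010 = 12.27·496 + 18.85·669 + 14.56·1038 + 47.75·203 = 43503.10.
Real GDP 2010 (at 2004 prices) = 8.96·496 + 14.23·669 + 12.25·1038 + 43.30·203 = 35469.43.
Deflator = Nominal/Real × 100 = 43503.10/35469.43 × 100 = 122.650.

122.65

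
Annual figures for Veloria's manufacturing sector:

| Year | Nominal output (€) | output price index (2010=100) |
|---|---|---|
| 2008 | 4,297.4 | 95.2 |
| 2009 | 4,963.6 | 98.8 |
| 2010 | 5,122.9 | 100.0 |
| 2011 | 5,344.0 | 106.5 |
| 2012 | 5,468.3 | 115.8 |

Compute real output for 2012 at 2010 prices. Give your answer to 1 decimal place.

Real output 2012 = 5468.3 / 1.158 = 4722.19.

€4,722.2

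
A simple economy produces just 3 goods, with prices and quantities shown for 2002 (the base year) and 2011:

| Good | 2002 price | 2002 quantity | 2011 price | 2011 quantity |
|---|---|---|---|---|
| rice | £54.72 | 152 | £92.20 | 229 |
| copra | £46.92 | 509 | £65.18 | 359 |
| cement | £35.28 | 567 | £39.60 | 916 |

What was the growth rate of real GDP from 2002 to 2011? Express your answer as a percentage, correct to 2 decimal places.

18.18%

Real GDP 2002 = Nominal GDP 2002 = 54.72·152 + 46.92·509 + 35.28·567 = 52203.48.
Real GDP 2011 (at 2002 prices) = 54.72·229 + 46.92·359 + 35.28·916 = 61691.64.
Real growth = 61691.64/52203.48 − 1 = 0.1818.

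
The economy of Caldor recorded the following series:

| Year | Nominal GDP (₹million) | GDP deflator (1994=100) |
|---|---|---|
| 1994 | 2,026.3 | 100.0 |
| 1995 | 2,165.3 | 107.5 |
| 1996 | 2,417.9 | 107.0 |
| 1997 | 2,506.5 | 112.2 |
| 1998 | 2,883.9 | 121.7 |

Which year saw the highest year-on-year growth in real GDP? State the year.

1996

1995: real = 2165.3/1.075 = 2014.23; growth vs 1994 (2026.30) = -0.60%.
1996: real = 2417.9/1.070 = 2259.72; growth vs 1995 (2014.23) = 12.19%.
1997: real = 2506.5/1.122 = 2233.96; growth vs 1996 (2259.72) = -1.14%.
1998: real = 2883.9/1.217 = 2369.68; growth vs 1997 (2233.96) = 6.08%.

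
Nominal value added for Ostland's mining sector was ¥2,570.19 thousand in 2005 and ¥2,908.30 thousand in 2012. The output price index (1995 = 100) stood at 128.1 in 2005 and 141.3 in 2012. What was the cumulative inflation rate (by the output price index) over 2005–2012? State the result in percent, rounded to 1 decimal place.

Price-level change = 141.3 / 128.1 − 1 = 0.1030.

10.3%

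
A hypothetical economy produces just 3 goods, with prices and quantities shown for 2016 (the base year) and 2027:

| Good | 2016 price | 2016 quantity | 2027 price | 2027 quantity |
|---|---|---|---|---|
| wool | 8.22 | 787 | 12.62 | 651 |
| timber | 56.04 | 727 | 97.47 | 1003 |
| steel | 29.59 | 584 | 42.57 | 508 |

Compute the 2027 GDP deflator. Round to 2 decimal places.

Nominal GDP 2027 = 12.62·651 + 97.47·1003 + 42.57·508 = 127603.59.
Real GDP 2027 (at 2016 prices) = 8.22·651 + 56.04·1003 + 29.59·508 = 76591.06.
Deflator = Nominal/Real × 100 = 127603.59/76591.06 × 100 = 166.604.

166.60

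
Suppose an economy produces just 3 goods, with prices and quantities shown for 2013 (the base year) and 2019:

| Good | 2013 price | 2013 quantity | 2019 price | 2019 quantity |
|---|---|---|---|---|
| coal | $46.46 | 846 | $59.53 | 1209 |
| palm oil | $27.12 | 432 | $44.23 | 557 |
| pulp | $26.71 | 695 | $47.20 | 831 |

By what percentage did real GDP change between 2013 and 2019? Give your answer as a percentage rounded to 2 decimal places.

Real GDP 2013 = Nominal GDP 2013 = 46.46·846 + 27.12·432 + 26.71·695 = 69584.45.
Real GDP 2019 (at 2013 prices) = 46.46·1209 + 27.12·557 + 26.71·831 = 93471.99.
Real growth = 93471.99/69584.45 − 1 = 0.3433.

34.33%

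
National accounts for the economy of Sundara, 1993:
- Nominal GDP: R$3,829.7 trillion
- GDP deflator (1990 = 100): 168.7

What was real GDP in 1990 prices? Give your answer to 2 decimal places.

Real GDP = Nominal / (GDP deflator/100) = 3829.7 / 1.687 = 2270.12.

R$2,270.12 trillion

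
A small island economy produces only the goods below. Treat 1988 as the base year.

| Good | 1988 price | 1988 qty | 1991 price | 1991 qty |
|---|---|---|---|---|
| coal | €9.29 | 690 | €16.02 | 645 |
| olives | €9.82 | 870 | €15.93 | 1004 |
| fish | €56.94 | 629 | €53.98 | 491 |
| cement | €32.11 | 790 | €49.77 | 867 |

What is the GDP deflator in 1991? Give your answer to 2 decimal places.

133.96

Nominal GDP 1991 = 16.02·645 + 15.93·1004 + 53.98·491 + 49.77·867 = 95981.39.
Real GDP 1991 (at 1988 prices) = 9.29·645 + 9.82·1004 + 56.94·491 + 32.11·867 = 71648.24.
Deflator = Nominal/Real × 100 = 95981.39/71648.24 × 100 = 133.962.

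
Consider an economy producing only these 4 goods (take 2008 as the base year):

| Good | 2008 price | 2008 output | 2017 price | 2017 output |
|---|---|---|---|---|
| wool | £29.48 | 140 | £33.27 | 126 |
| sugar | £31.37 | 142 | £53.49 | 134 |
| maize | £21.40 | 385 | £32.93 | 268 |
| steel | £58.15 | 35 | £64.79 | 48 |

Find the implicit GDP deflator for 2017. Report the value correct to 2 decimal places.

141.66

Nominal GDP 2017 = 33.27·126 + 53.49·134 + 32.93·268 + 64.79·48 = 23294.84.
Real GDP 2017 (at 2008 prices) = 29.48·126 + 31.37·134 + 21.40·268 + 58.15·48 = 16444.46.
Deflator = Nominal/Real × 100 = 23294.84/16444.46 × 100 = 141.658.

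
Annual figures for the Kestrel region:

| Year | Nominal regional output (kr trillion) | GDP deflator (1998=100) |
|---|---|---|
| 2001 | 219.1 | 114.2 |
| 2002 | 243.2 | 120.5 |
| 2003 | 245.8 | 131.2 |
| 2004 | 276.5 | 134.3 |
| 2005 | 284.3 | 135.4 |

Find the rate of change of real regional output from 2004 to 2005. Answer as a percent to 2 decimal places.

1.99%

Real regional output 2004 = 276.5/1.343 = 205.88.
Real regional output 2005 = 284.3/1.354 = 209.97.
Change = 209.97/205.88 − 1 = 0.0199.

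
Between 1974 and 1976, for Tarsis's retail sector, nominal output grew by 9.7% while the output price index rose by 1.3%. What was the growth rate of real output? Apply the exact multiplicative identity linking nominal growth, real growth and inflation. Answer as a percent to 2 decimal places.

(1 + g_nom) = (1 + g_real)(1 + π), so g_real = 1.0970 / 1.0130 − 1 = 0.08292.

8.29%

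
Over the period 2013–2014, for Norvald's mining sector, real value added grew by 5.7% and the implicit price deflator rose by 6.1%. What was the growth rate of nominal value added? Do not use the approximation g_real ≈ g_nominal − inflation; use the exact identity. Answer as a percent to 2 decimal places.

(1 + g_nom) = (1 + g_real)(1 + π) = 1.0570 × 1.0610 = 1.12148.

12.15%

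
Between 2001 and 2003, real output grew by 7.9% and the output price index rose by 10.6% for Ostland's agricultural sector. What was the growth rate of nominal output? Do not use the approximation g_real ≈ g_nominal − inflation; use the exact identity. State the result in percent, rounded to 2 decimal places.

19.34%

(1 + g_nom) = (1 + g_real)(1 + π) = 1.0790 × 1.1060 = 1.19337.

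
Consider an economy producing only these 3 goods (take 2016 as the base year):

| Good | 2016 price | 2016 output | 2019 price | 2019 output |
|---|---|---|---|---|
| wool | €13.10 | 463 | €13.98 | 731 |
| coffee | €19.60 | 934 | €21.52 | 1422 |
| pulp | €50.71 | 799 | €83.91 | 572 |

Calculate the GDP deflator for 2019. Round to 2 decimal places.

133.65

Nominal GDP 2019 = 13.98·731 + 21.52·1422 + 83.91·572 = 88817.34.
Real GDP 2019 (at 2016 prices) = 13.10·731 + 19.60·1422 + 50.71·572 = 66453.42.
Deflator = Nominal/Real × 100 = 88817.34/66453.42 × 100 = 133.654.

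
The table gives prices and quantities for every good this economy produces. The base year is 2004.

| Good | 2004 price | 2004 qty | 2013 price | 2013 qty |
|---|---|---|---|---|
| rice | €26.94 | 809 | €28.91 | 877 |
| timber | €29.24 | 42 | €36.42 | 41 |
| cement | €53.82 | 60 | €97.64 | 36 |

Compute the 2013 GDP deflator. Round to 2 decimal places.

Nominal GDP 2013 = 28.91·877 + 36.42·41 + 97.64·36 = 30362.33.
Real GDP 2013 (at 2004 prices) = 26.94·877 + 29.24·41 + 53.82·36 = 26762.74.
Deflator = Nominal/Real × 100 = 30362.33/26762.74 × 100 = 113.450.

113.45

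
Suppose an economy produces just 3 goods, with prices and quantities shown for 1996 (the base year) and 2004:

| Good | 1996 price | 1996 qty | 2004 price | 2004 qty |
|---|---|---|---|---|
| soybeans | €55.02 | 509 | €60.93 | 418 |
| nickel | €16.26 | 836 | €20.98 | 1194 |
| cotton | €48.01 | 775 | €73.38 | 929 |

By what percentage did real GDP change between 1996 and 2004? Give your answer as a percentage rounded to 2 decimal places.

Real GDP 1996 = Nominal GDP 1996 = 55.02·509 + 16.26·836 + 48.01·775 = 78806.29.
Real GDP 2004 (at 1996 prices) = 55.02·418 + 16.26·1194 + 48.01·929 = 87014.09.
Real growth = 87014.09/78806.29 − 1 = 0.1042.

10.42%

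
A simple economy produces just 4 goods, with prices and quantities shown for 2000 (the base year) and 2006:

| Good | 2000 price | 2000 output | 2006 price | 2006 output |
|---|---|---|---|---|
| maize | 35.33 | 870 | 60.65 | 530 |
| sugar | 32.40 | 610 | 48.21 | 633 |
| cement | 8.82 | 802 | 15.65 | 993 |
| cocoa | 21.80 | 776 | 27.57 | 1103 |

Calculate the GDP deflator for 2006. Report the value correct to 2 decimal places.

150.77

Nominal GDP 2006 = 60.65·530 + 48.21·633 + 15.65·993 + 27.57·1103 = 108611.59.
Real GDP 2006 (at 2000 prices) = 35.33·530 + 32.40·633 + 8.82·993 + 21.80·1103 = 72037.76.
Deflator = Nominal/Real × 100 = 108611.59/72037.76 × 100 = 150.770.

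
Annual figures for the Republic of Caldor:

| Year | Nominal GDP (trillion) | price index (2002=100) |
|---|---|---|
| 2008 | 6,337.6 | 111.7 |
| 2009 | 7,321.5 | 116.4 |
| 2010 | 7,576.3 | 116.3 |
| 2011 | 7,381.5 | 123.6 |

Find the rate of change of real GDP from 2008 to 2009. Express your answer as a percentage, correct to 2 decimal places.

10.86%

Real GDP 2008 = 6337.6/1.117 = 5673.77.
Real GDP 2009 = 7321.5/1.164 = 6289.95.
Change = 6289.95/5673.77 − 1 = 0.1086.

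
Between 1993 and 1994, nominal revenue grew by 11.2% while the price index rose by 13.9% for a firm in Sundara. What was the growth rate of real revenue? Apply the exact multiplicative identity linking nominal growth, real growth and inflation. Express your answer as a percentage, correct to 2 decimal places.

-2.37%

(1 + g_nom) = (1 + g_real)(1 + π), so g_real = 1.1120 / 1.1390 − 1 = -0.02371.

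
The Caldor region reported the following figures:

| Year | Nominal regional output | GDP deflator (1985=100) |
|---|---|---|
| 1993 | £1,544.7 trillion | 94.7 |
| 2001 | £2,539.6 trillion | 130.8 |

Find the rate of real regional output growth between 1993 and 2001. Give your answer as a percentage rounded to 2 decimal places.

19.03%

Real regional output 1993 = 1544.7 / 0.947 = 1631.15.
Real regional output 2001 = 2539.6 / 1.308 = 1941.59.
Real growth = 1941.59 / 1631.15 − 1 = 0.1903.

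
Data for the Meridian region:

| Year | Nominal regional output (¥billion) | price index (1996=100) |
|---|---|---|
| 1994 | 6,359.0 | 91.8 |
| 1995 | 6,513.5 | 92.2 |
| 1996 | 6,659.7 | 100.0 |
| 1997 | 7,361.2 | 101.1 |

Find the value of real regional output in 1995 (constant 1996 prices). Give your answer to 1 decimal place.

¥7,064.5 billion

Real regional output 1995 = 6513.5 / 0.922 = 7064.53.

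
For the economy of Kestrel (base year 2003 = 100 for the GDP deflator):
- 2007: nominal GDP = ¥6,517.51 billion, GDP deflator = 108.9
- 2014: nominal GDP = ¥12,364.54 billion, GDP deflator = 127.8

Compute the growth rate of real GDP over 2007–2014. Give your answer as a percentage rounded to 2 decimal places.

61.66%

Real GDP 2007 = 6517.51 / 1.089 = 5984.86.
Real GDP 2014 = 12364.54 / 1.278 = 9674.91.
Real growth = 9674.91 / 5984.86 − 1 = 0.6166.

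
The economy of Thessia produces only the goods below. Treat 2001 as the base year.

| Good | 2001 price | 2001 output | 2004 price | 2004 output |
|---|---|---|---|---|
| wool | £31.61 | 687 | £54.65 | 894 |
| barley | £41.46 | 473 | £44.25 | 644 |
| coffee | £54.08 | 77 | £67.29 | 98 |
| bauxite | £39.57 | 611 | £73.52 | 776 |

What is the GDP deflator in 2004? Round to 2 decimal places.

Nominal GDP 2004 = 54.65·894 + 44.25·644 + 67.29·98 + 73.52·776 = 141000.04.
Real GDP 2004 (at 2001 prices) = 31.61·894 + 41.46·644 + 54.08·98 + 39.57·776 = 90965.74.
Deflator = Nominal/Real × 100 = 141000.04/90965.74 × 100 = 155.003.

155.00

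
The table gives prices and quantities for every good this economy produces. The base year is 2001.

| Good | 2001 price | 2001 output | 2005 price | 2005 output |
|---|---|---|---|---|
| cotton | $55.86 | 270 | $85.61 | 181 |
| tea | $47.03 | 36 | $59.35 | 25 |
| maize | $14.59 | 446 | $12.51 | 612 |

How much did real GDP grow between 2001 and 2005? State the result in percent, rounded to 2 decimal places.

-13.17%

Real GDP 2001 = Nominal GDP 2001 = 55.86·270 + 47.03·36 + 14.59·446 = 23282.42.
Real GDP 2005 (at 2001 prices) = 55.86·181 + 47.03·25 + 14.59·612 = 20215.49.
Real growth = 20215.49/23282.42 − 1 = -0.1317.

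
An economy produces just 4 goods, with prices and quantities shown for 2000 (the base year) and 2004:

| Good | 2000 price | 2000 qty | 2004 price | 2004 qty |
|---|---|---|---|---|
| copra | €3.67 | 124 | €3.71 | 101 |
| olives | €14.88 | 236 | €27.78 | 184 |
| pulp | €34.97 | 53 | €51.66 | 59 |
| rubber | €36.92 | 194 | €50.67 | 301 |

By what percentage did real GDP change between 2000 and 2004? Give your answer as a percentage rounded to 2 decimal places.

Real GDP 2000 = Nominal GDP 2000 = 3.67·124 + 14.88·236 + 34.97·53 + 36.92·194 = 12982.65.
Real GDP 2004 (at 2000 prices) = 3.67·101 + 14.88·184 + 34.97·59 + 36.92·301 = 16284.74.
Real growth = 16284.74/12982.65 − 1 = 0.2543.

25.43%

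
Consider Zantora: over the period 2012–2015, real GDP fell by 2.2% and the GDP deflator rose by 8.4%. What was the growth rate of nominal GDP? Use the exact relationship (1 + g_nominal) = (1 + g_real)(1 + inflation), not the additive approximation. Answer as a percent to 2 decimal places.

(1 + g_nom) = (1 + g_real)(1 + π) = 0.9780 × 1.0840 = 1.06015.

6.02%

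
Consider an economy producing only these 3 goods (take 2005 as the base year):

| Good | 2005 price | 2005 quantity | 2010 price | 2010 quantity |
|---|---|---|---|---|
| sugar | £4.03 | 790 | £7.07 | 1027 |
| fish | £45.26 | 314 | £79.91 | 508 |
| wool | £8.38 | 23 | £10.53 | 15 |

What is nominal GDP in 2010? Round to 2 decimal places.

Nominal GDP 2010 = Σ (p_2010 × q_2010) = 7.07·1027 + 79.91·508 + 10.53·15 = 48013.12.

£48013.12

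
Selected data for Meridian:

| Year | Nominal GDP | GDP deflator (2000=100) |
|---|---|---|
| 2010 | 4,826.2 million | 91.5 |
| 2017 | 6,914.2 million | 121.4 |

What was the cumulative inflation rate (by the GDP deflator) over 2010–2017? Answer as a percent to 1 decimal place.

32.7%

Price-level change = 121.4 / 91.5 − 1 = 0.3268.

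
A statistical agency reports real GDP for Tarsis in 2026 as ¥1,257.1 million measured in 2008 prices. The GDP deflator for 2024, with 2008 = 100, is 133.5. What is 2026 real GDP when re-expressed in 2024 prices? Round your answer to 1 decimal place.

¥1,678.2 million

Real GDP in 2024 prices = Real GDP in 2008 prices × (P_2024/P_2008) = 1257.1 × 1.335 = 1678.23.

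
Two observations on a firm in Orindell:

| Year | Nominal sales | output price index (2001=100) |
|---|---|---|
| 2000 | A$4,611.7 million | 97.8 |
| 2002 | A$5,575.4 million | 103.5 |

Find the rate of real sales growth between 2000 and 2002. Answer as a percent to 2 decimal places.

14.24%

Deflate each year: 2000 → 4611.7/0.978 = 4715.44; 2002 → 5575.4/1.035 = 5386.86.
So real sales changed by 5386.86/4715.44 − 1 = 0.1424, i.e. 14.24%.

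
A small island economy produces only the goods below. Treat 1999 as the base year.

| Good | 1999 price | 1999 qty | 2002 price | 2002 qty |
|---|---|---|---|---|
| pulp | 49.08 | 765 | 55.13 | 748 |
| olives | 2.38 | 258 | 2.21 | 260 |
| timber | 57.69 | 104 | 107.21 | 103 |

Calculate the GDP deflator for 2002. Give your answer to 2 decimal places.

122.14

Nominal GDP 2002 = 55.13·748 + 2.21·260 + 107.21·103 = 52854.47.
Real GDP 2002 (at 1999 prices) = 49.08·748 + 2.38·260 + 57.69·103 = 43272.71.
Deflator = Nominal/Real × 100 = 52854.47/43272.71 × 100 = 122.143.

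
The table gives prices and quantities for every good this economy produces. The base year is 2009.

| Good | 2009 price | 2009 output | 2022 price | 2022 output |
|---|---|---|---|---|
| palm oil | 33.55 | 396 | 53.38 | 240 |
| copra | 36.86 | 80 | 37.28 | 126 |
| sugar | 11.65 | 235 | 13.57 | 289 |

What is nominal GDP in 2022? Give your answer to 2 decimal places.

Nominal GDP 2022 = Σ (p_2022 × q_2022) = 53.38·240 + 37.28·126 + 13.57·289 = 21430.21.

21430.21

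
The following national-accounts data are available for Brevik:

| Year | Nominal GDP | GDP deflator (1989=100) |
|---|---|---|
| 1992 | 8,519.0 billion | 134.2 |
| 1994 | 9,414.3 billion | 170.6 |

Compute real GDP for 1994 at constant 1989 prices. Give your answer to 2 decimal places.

5,518.35 billion

Real GDP = Nominal / (GDP deflator/100) = 9414.3 / 1.706 = 5518.35.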